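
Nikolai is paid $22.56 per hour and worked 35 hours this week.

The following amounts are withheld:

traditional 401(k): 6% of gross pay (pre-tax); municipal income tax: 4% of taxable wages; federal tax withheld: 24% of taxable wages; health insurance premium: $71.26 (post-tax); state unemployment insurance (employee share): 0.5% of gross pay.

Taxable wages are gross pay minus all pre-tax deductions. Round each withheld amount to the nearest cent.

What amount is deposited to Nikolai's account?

Gross pay: 35 × $22.56 = $789.60
Traditional 401(k): $789.60 × 0.06 = $47.38
Taxable wages = $789.60 − $47.38 = $742.22
Federal tax withheld: $742.22 × 0.24 = $178.13
Municipal income tax: $742.22 × 0.04 = $29.69
State unemployment insurance (employee share): $789.60 × 0.005 = $3.95
Health insurance premium: $71.26
Total deductions = $47.38 + $178.13 + $29.69 + $3.95 + $71.26 = $330.41
Net pay = $789.60 − $330.41 = $459.19

$459.19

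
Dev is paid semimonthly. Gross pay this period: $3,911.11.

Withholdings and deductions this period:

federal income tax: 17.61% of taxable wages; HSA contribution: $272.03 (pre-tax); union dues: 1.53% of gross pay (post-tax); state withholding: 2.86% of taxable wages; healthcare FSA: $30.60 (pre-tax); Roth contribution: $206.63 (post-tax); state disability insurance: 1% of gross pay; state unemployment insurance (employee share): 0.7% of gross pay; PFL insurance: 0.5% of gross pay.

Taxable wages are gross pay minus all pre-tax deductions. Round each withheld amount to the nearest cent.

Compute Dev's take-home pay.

$2,517.31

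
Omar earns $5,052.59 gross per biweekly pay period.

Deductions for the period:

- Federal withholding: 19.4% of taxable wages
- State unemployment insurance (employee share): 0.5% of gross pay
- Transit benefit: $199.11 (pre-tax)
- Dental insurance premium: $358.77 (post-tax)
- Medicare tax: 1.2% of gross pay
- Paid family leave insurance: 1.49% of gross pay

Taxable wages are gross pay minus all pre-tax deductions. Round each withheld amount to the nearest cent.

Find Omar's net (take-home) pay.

Transit benefit: $199.11
Taxable wages = $5,052.59 − $199.11 = $4,853.48
Federal withholding: $4,853.48 × 0.194 = $941.58
Medicare tax: $5,052.59 × 0.012 = $60.63
Paid family leave insurance: $5,052.59 × 0.0149 = $75.28
State unemployment insurance (employee share): $5,052.59 × 0.005 = $25.26
Dental insurance premium: $358.77
Total deductions = $199.11 + $941.58 + $60.63 + $75.28 + $25.26 + $358.77 = $1,660.63
Net pay = $5,052.59 − $1,660.63 = $3,391.96

$3,391.96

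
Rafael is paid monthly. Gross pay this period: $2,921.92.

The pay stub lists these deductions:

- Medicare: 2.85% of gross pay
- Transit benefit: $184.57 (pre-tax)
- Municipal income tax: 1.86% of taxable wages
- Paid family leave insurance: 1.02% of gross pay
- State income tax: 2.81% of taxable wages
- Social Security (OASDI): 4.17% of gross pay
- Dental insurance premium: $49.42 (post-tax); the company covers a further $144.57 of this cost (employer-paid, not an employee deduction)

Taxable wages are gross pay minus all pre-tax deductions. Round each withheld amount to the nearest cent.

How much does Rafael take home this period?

Transit benefit: $184.57
Taxable wages = $2,921.92 − $184.57 = $2,737.35
State income tax: $2,737.35 × 0.0281 = $76.92
Municipal income tax: $2,737.35 × 0.0186 = $50.91
Social Security (OASDI): $2,921.92 × 0.0417 = $121.84
Medicare: $2,921.92 × 0.0285 = $83.27
Paid family leave insurance: $2,921.92 × 0.0102 = $29.80
Dental insurance premium: $49.42
(Employer's $144.57 toward dental insurance premium is not withheld from the employee.)
Total deductions = $184.57 + $76.92 + $50.91 + $121.84 + $83.27 + $29.80 + $49.42 = $596.73
Net pay = $2,921.92 − $596.73 = $2,325.19

$2,325.19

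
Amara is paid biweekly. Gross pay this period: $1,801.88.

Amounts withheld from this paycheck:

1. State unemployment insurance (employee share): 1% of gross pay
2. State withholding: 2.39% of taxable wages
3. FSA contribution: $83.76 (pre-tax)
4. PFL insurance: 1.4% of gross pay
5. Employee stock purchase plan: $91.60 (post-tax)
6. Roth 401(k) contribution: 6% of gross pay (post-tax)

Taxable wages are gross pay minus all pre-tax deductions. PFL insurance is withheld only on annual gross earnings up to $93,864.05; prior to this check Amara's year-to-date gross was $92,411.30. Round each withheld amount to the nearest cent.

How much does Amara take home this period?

FSA contribution: $83.76
Taxable wages = $1,801.88 − $83.76 = $1,718.12
State withholding: $1,718.12 × 0.0239 = $41.06
State unemployment insurance (employee share): $1,801.88 × 0.01 = $18.02
PFL insurance: only $93,864.05 − $92,411.30 = $1,452.75 of this check is subject → $1,452.75 × 0.014 = $20.34
Roth 401(k) contribution: $1,801.88 × 0.06 = $108.11
Employee stock purchase plan: $91.60
Total deductions = $83.76 + $41.06 + $18.02 + $20.34 + $108.11 + $91.60 = $362.89
Net pay = $1,801.88 − $362.89 = $1,438.99

$1,438.99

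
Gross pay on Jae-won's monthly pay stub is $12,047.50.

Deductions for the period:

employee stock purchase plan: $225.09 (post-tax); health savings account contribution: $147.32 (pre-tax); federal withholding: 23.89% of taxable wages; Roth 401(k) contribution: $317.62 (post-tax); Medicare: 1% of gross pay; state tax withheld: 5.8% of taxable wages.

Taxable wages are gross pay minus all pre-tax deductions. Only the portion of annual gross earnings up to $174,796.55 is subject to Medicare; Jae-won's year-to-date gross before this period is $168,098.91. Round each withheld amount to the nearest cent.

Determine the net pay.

Health savings account contribution: $147.32
Taxable wages = $12,047.50 − $147.32 = $11,900.18
State tax withheld: $11,900.18 × 0.058 = $690.21
Federal withholding: $11,900.18 × 0.2389 = $2,842.95
Medicare: only $174,796.55 − $168,098.91 = $6,697.64 of this check is subject → $6,697.64 × 0.01 = $66.98
Employee stock purchase plan: $225.09
Roth 401(k) contribution: $317.62
Total deductions = $147.32 + $690.21 + $2,842.95 + $66.98 + $225.09 + $317.62 = $4,290.17
Net pay = $12,047.50 − $4,290.17 = $7,757.33

$7,757.33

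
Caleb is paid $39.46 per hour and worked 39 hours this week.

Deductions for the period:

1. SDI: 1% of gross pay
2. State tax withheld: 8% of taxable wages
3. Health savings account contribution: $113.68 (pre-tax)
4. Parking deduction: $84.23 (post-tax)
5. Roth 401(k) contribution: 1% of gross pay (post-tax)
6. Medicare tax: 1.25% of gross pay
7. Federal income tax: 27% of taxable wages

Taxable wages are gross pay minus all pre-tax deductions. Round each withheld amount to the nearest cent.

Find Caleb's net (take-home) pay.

$792.17

Gross pay: 39 × $39.46 = $1,538.94
Health savings account contribution: $113.68
Taxable wages = $1,538.94 − $113.68 = $1,425.26
Federal income tax: $1,425.26 × 0.27 = $384.82
State tax withheld: $1,425.26 × 0.08 = $114.02
SDI: $1,538.94 × 0.01 = $15.39
Medicare tax: $1,538.94 × 0.0125 = $19.24
Parking deduction: $84.23
Roth 401(k) contribution: $1,538.94 × 0.01 = $15.39
Total deductions = $113.68 + $384.82 + $114.02 + $15.39 + $19.24 + $84.23 + $15.39 = $746.77
Net pay = $1,538.94 − $746.77 = $792.17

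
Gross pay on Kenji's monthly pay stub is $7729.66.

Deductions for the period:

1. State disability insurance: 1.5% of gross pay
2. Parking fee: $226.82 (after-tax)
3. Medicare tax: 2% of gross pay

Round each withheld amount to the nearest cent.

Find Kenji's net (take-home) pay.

State disability insurance: $7729.66 × 0.015 = $115.94
Medicare tax: $7729.66 × 0.02 = $154.59
Parking fee: $226.82
Total deductions = $115.94 + $154.59 + $226.82 = $497.35
Net pay = $7729.66 − $497.35 = $7232.31

$7232.31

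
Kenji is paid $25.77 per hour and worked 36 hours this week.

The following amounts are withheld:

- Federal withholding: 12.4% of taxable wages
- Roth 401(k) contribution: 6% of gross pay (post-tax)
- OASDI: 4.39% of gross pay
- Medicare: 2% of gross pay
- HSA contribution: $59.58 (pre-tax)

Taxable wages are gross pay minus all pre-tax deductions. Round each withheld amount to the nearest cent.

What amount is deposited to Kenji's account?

$645.55

Gross pay: 36 × $25.77 = $927.72
HSA contribution: $59.58
Taxable wages = $927.72 − $59.58 = $868.14
Federal withholding: $868.14 × 0.124 = $107.65
Medicare: $927.72 × 0.02 = $18.55
OASDI: $927.72 × 0.0439 = $40.73
Roth 401(k) contribution: $927.72 × 0.06 = $55.66
Total deductions = $59.58 + $107.65 + $18.55 + $40.73 + $55.66 = $282.17
Net pay = $927.72 − $282.17 = $645.55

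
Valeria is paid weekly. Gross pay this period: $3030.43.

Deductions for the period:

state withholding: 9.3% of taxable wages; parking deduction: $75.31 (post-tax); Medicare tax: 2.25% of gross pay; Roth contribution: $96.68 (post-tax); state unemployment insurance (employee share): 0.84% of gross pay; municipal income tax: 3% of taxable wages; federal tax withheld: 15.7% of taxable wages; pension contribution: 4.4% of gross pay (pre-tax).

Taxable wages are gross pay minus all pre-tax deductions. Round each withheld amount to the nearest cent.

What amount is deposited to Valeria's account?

$1820.28

Pension contribution: $3030.43 × 0.044 = $133.34
Taxable wages = $3030.43 − $133.34 = $2897.09
State withholding: $2897.09 × 0.093 = $269.43
Municipal income tax: $2897.09 × 0.03 = $86.91
Federal tax withheld: $2897.09 × 0.157 = $454.84
Medicare tax: $3030.43 × 0.0225 = $68.18
State unemployment insurance (employee share): $3030.43 × 0.0084 = $25.46
Parking deduction: $75.31
Roth contribution: $96.68
Total deductions = $133.34 + $269.43 + $86.91 + $454.84 + $68.18 + $25.46 + $75.31 + $96.68 = $1210.15
Net pay = $3030.43 − $1210.15 = $1820.28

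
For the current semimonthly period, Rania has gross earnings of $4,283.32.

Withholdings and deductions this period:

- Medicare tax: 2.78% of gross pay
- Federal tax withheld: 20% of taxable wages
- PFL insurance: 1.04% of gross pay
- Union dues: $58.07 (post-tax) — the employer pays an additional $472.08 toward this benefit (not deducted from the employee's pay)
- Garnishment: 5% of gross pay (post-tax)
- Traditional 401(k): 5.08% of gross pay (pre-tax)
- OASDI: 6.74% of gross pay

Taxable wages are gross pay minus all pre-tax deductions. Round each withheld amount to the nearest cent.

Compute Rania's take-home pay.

$2,528.01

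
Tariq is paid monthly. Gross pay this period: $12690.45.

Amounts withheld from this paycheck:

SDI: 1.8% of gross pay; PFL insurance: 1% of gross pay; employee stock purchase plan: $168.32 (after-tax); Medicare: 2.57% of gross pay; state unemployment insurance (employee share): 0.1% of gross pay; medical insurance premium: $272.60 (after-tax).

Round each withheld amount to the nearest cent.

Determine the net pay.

$11555.37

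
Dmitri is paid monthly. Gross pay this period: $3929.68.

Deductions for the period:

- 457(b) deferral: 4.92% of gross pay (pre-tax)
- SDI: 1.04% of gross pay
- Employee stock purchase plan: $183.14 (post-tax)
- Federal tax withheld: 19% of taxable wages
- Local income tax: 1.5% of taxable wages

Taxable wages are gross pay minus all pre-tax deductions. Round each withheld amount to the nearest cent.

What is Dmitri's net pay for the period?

$2746.38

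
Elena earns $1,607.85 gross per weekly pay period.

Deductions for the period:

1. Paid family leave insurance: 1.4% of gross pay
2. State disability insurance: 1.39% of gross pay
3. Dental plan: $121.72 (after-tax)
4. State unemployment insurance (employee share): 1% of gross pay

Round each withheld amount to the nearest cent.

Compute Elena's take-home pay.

Paid family leave insurance: $1,607.85 × 0.014 = $22.51
State unemployment insurance (employee share): $1,607.85 × 0.01 = $16.08
State disability insurance: $1,607.85 × 0.0139 = $22.35
Dental plan: $121.72
Total deductions = $22.51 + $16.08 + $22.35 + $121.72 = $182.66
Net pay = $1,607.85 − $182.66 = $1,425.19

$1,425.19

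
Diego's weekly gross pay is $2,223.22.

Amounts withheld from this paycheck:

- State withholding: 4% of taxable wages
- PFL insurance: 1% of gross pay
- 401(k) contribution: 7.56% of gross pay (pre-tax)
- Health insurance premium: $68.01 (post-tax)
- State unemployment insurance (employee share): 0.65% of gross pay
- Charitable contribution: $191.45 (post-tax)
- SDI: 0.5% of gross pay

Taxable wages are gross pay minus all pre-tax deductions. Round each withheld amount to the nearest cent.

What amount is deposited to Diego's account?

401(k) contribution: $2,223.22 × 0.0756 = $168.08
Taxable wages = $2,223.22 − $168.08 = $2,055.14
State withholding: $2,055.14 × 0.04 = $82.21
SDI: $2,223.22 × 0.005 = $11.12
PFL insurance: $2,223.22 × 0.01 = $22.23
State unemployment insurance (employee share): $2,223.22 × 0.0065 = $14.45
Charitable contribution: $191.45
Health insurance premium: $68.01
Total deductions = $168.08 + $82.21 + $11.12 + $22.23 + $14.45 + $191.45 + $68.01 = $557.55
Net pay = $2,223.22 − $557.55 = $1,665.67

$1,665.67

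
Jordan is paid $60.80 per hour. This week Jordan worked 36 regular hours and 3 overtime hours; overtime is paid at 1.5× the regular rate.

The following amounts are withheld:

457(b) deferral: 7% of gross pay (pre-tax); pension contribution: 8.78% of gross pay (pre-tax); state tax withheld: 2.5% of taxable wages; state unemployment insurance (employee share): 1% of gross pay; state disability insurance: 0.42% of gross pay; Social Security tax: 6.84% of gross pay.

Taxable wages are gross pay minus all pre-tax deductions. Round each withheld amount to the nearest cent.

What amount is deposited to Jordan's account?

Regular pay: 36 × $60.80 = $2,188.80
Overtime pay: 3 × $60.80 × 1.5 = $273.60
Gross pay = $2,188.80 + $273.60 = $2,462.40
Pension contribution: $2,462.40 × 0.0878 = $216.20
457(b) deferral: $2,462.40 × 0.07 = $172.37
Pre-tax total = $216.20 + $172.37 = $388.57
Taxable wages = $2,462.40 − $388.57 = $2,073.83
State tax withheld: $2,073.83 × 0.025 = $51.85
State unemployment insurance (employee share): $2,462.40 × 0.01 = $24.62
Social Security tax: $2,462.40 × 0.0684 = $168.43
State disability insurance: $2,462.40 × 0.0042 = $10.34
Total deductions = $216.20 + $172.37 + $51.85 + $24.62 + $168.43 + $10.34 = $643.81
Net pay = $2,462.40 − $643.81 = $1,818.59

$1,818.59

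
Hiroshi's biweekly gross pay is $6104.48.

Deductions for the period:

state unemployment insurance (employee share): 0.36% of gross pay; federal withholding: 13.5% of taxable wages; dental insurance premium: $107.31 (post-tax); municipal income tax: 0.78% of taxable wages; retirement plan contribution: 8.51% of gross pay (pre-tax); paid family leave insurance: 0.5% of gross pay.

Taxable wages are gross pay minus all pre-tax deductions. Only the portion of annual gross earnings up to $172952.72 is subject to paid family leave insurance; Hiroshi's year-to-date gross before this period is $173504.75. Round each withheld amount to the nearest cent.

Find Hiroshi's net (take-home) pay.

Retirement plan contribution: $6104.48 × 0.0851 = $519.49
Taxable wages = $6104.48 − $519.49 = $5584.99
Federal withholding: $5584.99 × 0.135 = $753.97
Municipal income tax: $5584.99 × 0.0078 = $43.56
Paid family leave insurance: annual cap $172952.72 already reached (YTD $173504.75), so $0.00
State unemployment insurance (employee share): $6104.48 × 0.0036 = $21.98
Dental insurance premium: $107.31
Total deductions = $519.49 + $753.97 + $43.56 + $0.00 + $21.98 + $107.31 = $1446.31
Net pay = $6104.48 − $1446.31 = $4658.17

$4658.17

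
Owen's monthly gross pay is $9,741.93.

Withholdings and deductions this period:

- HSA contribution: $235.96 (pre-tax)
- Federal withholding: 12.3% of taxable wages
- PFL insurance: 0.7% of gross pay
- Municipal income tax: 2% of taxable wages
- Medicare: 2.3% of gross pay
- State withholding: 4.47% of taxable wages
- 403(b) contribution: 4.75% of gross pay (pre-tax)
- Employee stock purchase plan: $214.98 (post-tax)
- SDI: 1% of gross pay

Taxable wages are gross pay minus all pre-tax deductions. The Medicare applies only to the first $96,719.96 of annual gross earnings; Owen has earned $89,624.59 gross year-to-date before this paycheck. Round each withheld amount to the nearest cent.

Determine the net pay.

$6,802.04

403(b) contribution: $9,741.93 × 0.0475 = $462.74
HSA contribution: $235.96
Pre-tax total = $462.74 + $235.96 = $698.70
Taxable wages = $9,741.93 − $698.70 = $9,043.23
Federal withholding: $9,043.23 × 0.123 = $1,112.32
State withholding: $9,043.23 × 0.0447 = $404.23
Municipal income tax: $9,043.23 × 0.02 = $180.86
Medicare: only $96,719.96 − $89,624.59 = $7,095.37 of this check is subject → $7,095.37 × 0.023 = $163.19
PFL insurance: $9,741.93 × 0.007 = $68.19
SDI: $9,741.93 × 0.01 = $97.42
Employee stock purchase plan: $214.98
Total deductions = $462.74 + $235.96 + $1,112.32 + $404.23 + $180.86 + $163.19 + $68.19 + $97.42 + $214.98 = $2,939.89
Net pay = $9,741.93 − $2,939.89 = $6,802.04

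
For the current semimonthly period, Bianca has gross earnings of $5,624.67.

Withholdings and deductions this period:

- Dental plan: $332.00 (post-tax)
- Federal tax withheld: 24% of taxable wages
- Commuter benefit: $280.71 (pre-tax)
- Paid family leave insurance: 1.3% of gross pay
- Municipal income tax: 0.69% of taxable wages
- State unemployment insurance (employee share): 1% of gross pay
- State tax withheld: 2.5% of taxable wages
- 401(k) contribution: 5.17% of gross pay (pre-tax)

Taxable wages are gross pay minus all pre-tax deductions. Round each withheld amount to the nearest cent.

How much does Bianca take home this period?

$3,217.83

401(k) contribution: $5,624.67 × 0.0517 = $290.80
Commuter benefit: $280.71
Pre-tax total = $290.80 + $280.71 = $571.51
Taxable wages = $5,624.67 − $571.51 = $5,053.16
Federal tax withheld: $5,053.16 × 0.24 = $1,212.76
State tax withheld: $5,053.16 × 0.025 = $126.33
Municipal income tax: $5,053.16 × 0.0069 = $34.87
State unemployment insurance (employee share): $5,624.67 × 0.01 = $56.25
Paid family leave insurance: $5,624.67 × 0.013 = $73.12
Dental plan: $332.00
Total deductions = $290.80 + $280.71 + $1,212.76 + $126.33 + $34.87 + $56.25 + $73.12 + $332.00 = $2,406.84
Net pay = $5,624.67 − $2,406.84 = $3,217.83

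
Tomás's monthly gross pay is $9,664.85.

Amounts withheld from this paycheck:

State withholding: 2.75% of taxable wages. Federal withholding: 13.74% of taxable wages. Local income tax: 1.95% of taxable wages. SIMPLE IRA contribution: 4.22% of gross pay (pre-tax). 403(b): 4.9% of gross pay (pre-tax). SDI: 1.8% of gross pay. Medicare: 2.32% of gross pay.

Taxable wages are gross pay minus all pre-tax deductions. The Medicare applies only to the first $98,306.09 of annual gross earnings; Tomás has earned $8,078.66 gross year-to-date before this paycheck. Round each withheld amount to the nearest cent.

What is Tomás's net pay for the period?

403(b): $9,664.85 × 0.049 = $473.58
SIMPLE IRA contribution: $9,664.85 × 0.0422 = $407.86
Pre-tax total = $473.58 + $407.86 = $881.44
Taxable wages = $9,664.85 − $881.44 = $8,783.41
State withholding: $8,783.41 × 0.0275 = $241.54
Local income tax: $8,783.41 × 0.0195 = $171.28
Federal withholding: $8,783.41 × 0.1374 = $1,206.84
SDI: $9,664.85 × 0.018 = $173.97
Medicare: cap not yet reached, full $9,664.85 is subject → $9,664.85 × 0.0232 = $224.22
Total deductions = $473.58 + $407.86 + $241.54 + $171.28 + $1,206.84 + $173.97 + $224.22 = $2,899.29
Net pay = $9,664.85 − $2,899.29 = $6,765.56

$6,765.56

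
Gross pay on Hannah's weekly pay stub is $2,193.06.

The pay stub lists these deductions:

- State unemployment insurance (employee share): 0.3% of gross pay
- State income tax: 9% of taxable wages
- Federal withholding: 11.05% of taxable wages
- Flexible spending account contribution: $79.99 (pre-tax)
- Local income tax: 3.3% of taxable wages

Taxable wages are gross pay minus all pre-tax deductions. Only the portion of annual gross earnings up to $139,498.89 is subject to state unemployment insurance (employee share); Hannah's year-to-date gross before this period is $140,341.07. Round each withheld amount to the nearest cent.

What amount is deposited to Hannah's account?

Flexible spending account contribution: $79.99
Taxable wages = $2,193.06 − $79.99 = $2,113.07
State income tax: $2,113.07 × 0.09 = $190.18
Local income tax: $2,113.07 × 0.033 = $69.73
Federal withholding: $2,113.07 × 0.1105 = $233.49
State unemployment insurance (employee share): annual cap $139,498.89 already reached (YTD $140,341.07), so $0.00
Total deductions = $79.99 + $190.18 + $69.73 + $233.49 + $0.00 = $573.39
Net pay = $2,193.06 − $573.39 = $1,619.67

$1,619.67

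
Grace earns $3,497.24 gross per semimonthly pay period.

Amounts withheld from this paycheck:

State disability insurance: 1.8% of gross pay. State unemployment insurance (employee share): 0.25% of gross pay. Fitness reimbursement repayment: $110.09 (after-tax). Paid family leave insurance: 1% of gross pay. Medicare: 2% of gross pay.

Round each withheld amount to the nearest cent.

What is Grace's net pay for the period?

Medicare: $3,497.24 × 0.02 = $69.94
Paid family leave insurance: $3,497.24 × 0.01 = $34.97
State unemployment insurance (employee share): $3,497.24 × 0.0025 = $8.74
State disability insurance: $3,497.24 × 0.018 = $62.95
Fitness reimbursement repayment: $110.09
Total deductions = $69.94 + $34.97 + $8.74 + $62.95 + $110.09 = $286.69
Net pay = $3,497.24 − $286.69 = $3,210.55

$3,210.55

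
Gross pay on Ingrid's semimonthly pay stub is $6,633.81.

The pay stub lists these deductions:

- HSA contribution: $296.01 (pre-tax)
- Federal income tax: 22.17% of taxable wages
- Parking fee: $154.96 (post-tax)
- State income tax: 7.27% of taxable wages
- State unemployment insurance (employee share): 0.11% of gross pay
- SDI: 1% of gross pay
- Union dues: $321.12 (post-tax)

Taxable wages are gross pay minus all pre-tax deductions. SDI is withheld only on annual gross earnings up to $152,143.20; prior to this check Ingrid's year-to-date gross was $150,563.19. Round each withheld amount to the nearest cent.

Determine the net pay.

$3,972.77

HSA contribution: $296.01
Taxable wages = $6,633.81 − $296.01 = $6,337.80
Federal income tax: $6,337.80 × 0.2217 = $1,405.09
State income tax: $6,337.80 × 0.0727 = $460.76
State unemployment insurance (employee share): $6,633.81 × 0.0011 = $7.30
SDI: only $152,143.20 − $150,563.19 = $1,580.01 of this check is subject → $1,580.01 × 0.01 = $15.80
Parking fee: $154.96
Union dues: $321.12
Total deductions = $296.01 + $1,405.09 + $460.76 + $7.30 + $15.80 + $154.96 + $321.12 = $2,661.04
Net pay = $6,633.81 − $2,661.04 = $3,972.77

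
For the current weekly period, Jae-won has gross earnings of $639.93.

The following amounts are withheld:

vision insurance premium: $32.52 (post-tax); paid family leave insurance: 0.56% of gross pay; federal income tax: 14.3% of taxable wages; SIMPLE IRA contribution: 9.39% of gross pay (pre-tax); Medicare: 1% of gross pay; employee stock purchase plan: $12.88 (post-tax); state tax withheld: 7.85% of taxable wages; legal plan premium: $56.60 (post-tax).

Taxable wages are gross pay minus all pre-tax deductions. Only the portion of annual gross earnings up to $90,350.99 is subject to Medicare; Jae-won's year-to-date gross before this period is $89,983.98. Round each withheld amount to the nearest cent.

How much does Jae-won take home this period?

SIMPLE IRA contribution: $639.93 × 0.0939 = $60.09
Taxable wages = $639.93 − $60.09 = $579.84
State tax withheld: $579.84 × 0.0785 = $45.52
Federal income tax: $579.84 × 0.143 = $82.92
Medicare: only $90,350.99 − $89,983.98 = $367.01 of this check is subject → $367.01 × 0.01 = $3.67
Paid family leave insurance: $639.93 × 0.0056 = $3.58
Employee stock purchase plan: $12.88
Vision insurance premium: $32.52
Legal plan premium: $56.60
Total deductions = $60.09 + $45.52 + $82.92 + $3.67 + $3.58 + $12.88 + $32.52 + $56.60 = $297.78
Net pay = $639.93 − $297.78 = $342.15

$342.15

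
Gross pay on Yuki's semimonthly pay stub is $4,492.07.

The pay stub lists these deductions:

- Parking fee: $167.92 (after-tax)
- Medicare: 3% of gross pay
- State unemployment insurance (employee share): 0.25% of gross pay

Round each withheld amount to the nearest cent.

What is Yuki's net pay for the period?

Medicare: $4,492.07 × 0.03 = $134.76
State unemployment insurance (employee share): $4,492.07 × 0.0025 = $11.23
Parking fee: $167.92
Total deductions = $134.76 + $11.23 + $167.92 = $313.91
Net pay = $4,492.07 − $313.91 = $4,178.16

$4,178.16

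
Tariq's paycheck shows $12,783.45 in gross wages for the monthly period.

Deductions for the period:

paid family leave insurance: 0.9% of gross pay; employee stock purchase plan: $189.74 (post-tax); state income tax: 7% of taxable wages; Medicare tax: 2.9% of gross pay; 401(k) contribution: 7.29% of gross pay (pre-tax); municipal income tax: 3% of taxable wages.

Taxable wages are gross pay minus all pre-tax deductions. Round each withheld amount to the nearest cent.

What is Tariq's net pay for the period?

401(k) contribution: $12,783.45 × 0.0729 = $931.91
Taxable wages = $12,783.45 − $931.91 = $11,851.54
Municipal income tax: $11,851.54 × 0.03 = $355.55
State income tax: $11,851.54 × 0.07 = $829.61
Paid family leave insurance: $12,783.45 × 0.009 = $115.05
Medicare tax: $12,783.45 × 0.029 = $370.72
Employee stock purchase plan: $189.74
Total deductions = $931.91 + $355.55 + $829.61 + $115.05 + $370.72 + $189.74 = $2,792.58
Net pay = $12,783.45 − $2,792.58 = $9,990.87

$9,990.87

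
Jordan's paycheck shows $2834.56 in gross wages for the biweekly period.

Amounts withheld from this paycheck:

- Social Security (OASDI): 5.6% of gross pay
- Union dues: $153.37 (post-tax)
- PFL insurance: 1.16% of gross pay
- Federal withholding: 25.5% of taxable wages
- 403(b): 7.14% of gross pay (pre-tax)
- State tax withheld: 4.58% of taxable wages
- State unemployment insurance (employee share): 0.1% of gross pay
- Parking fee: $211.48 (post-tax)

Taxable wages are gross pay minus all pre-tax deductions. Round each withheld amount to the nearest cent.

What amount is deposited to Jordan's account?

403(b): $2834.56 × 0.0714 = $202.39
Taxable wages = $2834.56 − $202.39 = $2632.17
State tax withheld: $2632.17 × 0.0458 = $120.55
Federal withholding: $2632.17 × 0.255 = $671.20
State unemployment insurance (employee share): $2834.56 × 0.001 = $2.83
PFL insurance: $2834.56 × 0.0116 = $32.88
Social Security (OASDI): $2834.56 × 0.056 = $158.74
Parking fee: $211.48
Union dues: $153.37
Total deductions = $202.39 + $120.55 + $671.20 + $2.83 + $32.88 + $158.74 + $211.48 + $153.37 = $1553.44
Net pay = $2834.56 − $1553.44 = $1281.12

$1281.12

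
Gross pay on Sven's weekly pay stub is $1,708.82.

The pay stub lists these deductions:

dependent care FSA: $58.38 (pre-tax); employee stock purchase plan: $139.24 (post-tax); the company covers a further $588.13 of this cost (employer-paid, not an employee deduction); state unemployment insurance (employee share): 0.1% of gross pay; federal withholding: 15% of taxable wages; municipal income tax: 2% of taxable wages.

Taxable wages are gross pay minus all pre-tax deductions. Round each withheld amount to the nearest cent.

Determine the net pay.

Dependent care FSA: $58.38
Taxable wages = $1,708.82 − $58.38 = $1,650.44
Federal withholding: $1,650.44 × 0.15 = $247.57
Municipal income tax: $1,650.44 × 0.02 = $33.01
State unemployment insurance (employee share): $1,708.82 × 0.001 = $1.71
Employee stock purchase plan: $139.24
(Employer's $588.13 toward employee stock purchase plan is not withheld from the employee.)
Total deductions = $58.38 + $247.57 + $33.01 + $1.71 + $139.24 = $479.91
Net pay = $1,708.82 − $479.91 = $1,228.91

$1,228.91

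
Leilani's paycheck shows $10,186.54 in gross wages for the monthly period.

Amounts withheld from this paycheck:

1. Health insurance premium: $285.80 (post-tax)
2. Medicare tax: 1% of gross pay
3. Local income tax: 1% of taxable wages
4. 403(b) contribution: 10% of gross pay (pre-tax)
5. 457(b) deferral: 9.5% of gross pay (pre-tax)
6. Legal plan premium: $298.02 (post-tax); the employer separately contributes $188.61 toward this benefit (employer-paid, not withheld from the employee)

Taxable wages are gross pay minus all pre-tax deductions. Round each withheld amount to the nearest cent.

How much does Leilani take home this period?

457(b) deferral: $10,186.54 × 0.095 = $967.72
403(b) contribution: $10,186.54 × 0.1 = $1,018.65
Pre-tax total = $967.72 + $1,018.65 = $1,986.37
Taxable wages = $10,186.54 − $1,986.37 = $8,200.17
Local income tax: $8,200.17 × 0.01 = $82.00
Medicare tax: $10,186.54 × 0.01 = $101.87
Legal plan premium: $298.02
Health insurance premium: $285.80
(Employer's $188.61 toward legal plan premium is not withheld from the employee.)
Total deductions = $967.72 + $1,018.65 + $82.00 + $101.87 + $298.02 + $285.80 = $2,754.06
Net pay = $10,186.54 − $2,754.06 = $7,432.48

$7,432.48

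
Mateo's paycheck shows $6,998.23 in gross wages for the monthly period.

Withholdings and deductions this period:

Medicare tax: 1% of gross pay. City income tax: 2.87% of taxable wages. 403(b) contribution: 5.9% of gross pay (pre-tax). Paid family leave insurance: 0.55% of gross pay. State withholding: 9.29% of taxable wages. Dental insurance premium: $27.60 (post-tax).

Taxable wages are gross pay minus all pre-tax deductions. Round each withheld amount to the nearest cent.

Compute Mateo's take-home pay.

$5,648.48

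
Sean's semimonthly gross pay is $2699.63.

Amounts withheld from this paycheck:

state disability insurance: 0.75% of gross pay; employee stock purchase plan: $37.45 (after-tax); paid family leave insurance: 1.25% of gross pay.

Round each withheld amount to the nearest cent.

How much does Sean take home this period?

$2608.18

Paid family leave insurance: $2699.63 × 0.0125 = $33.75
State disability insurance: $2699.63 × 0.0075 = $20.25
Employee stock purchase plan: $37.45
Total deductions = $33.75 + $20.25 + $37.45 = $91.45
Net pay = $2699.63 − $91.45 = $2608.18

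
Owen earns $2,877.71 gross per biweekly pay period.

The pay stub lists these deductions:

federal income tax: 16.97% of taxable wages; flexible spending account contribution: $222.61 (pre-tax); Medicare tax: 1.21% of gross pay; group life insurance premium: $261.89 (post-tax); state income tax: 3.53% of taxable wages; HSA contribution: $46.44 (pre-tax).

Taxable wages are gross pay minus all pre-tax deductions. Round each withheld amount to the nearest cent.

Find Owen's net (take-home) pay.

HSA contribution: $46.44
Flexible spending account contribution: $222.61
Pre-tax total = $46.44 + $222.61 = $269.05
Taxable wages = $2,877.71 − $269.05 = $2,608.66
Federal income tax: $2,608.66 × 0.1697 = $442.69
State income tax: $2,608.66 × 0.0353 = $92.09
Medicare tax: $2,877.71 × 0.0121 = $34.82
Group life insurance premium: $261.89
Total deductions = $46.44 + $222.61 + $442.69 + $92.09 + $34.82 + $261.89 = $1,100.54
Net pay = $2,877.71 − $1,100.54 = $1,777.17

$1,777.17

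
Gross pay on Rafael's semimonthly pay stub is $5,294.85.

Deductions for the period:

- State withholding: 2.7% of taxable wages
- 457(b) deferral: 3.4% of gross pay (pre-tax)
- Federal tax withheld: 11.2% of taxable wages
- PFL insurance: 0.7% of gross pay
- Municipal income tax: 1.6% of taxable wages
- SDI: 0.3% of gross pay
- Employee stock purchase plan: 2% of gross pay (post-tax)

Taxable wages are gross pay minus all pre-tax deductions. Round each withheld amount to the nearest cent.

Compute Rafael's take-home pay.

$4,163.19

457(b) deferral: $5,294.85 × 0.034 = $180.02
Taxable wages = $5,294.85 − $180.02 = $5,114.83
State withholding: $5,114.83 × 0.027 = $138.10
Municipal income tax: $5,114.83 × 0.016 = $81.84
Federal tax withheld: $5,114.83 × 0.112 = $572.86
SDI: $5,294.85 × 0.003 = $15.88
PFL insurance: $5,294.85 × 0.007 = $37.06
Employee stock purchase plan: $5,294.85 × 0.02 = $105.90
Total deductions = $180.02 + $138.10 + $81.84 + $572.86 + $15.88 + $37.06 + $105.90 = $1,131.66
Net pay = $5,294.85 − $1,131.66 = $4,163.19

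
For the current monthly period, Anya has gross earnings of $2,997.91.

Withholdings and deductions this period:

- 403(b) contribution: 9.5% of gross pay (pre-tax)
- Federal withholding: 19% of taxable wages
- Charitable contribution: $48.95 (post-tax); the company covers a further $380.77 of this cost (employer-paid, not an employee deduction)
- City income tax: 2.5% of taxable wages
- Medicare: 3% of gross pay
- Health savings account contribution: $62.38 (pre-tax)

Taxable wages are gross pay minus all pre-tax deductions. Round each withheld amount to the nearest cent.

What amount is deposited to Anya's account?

403(b) contribution: $2,997.91 × 0.095 = $284.80
Health savings account contribution: $62.38
Pre-tax total = $284.80 + $62.38 = $347.18
Taxable wages = $2,997.91 − $347.18 = $2,650.73
Federal withholding: $2,650.73 × 0.19 = $503.64
City income tax: $2,650.73 × 0.025 = $66.27
Medicare: $2,997.91 × 0.03 = $89.94
Charitable contribution: $48.95
(Employer's $380.77 toward charitable contribution is not withheld from the employee.)
Total deductions = $284.80 + $62.38 + $503.64 + $66.27 + $89.94 + $48.95 = $1,055.98
Net pay = $2,997.91 − $1,055.98 = $1,941.93

$1,941.93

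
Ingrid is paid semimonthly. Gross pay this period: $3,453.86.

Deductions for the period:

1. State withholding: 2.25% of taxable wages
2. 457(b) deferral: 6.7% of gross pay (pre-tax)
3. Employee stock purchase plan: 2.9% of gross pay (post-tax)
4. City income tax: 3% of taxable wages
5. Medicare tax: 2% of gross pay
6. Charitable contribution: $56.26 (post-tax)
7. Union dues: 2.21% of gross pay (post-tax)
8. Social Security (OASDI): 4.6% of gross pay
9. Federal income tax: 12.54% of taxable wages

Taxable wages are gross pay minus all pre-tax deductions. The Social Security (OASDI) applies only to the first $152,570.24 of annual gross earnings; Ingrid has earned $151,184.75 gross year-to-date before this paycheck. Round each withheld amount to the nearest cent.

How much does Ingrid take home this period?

457(b) deferral: $3,453.86 × 0.067 = $231.41
Taxable wages = $3,453.86 − $231.41 = $3,222.45
City income tax: $3,222.45 × 0.03 = $96.67
Federal income tax: $3,222.45 × 0.1254 = $404.10
State withholding: $3,222.45 × 0.0225 = $72.51
Social Security (OASDI): only $152,570.24 − $151,184.75 = $1,385.49 of this check is subject → $1,385.49 × 0.046 = $63.73
Medicare tax: $3,453.86 × 0.02 = $69.08
Charitable contribution: $56.26
Employee stock purchase plan: $3,453.86 × 0.029 = $100.16
Union dues: $3,453.86 × 0.0221 = $76.33
Total deductions = $231.41 + $96.67 + $404.10 + $72.51 + $63.73 + $69.08 + $56.26 + $100.16 + $76.33 = $1,170.25
Net pay = $3,453.86 − $1,170.25 = $2,283.61

$2,283.61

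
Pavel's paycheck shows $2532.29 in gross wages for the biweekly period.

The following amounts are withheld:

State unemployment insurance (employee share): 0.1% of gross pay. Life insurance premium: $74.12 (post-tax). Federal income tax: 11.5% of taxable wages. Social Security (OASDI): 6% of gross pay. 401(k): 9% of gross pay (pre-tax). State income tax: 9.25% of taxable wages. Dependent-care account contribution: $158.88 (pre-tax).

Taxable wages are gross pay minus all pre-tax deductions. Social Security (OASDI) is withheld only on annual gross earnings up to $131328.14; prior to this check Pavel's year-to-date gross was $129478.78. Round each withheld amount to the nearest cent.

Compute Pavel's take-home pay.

401(k): $2532.29 × 0.09 = $227.91
Dependent-care account contribution: $158.88
Pre-tax total = $227.91 + $158.88 = $386.79
Taxable wages = $2532.29 − $386.79 = $2145.50
State income tax: $2145.50 × 0.0925 = $198.46
Federal income tax: $2145.50 × 0.115 = $246.73
State unemployment insurance (employee share): $2532.29 × 0.001 = $2.53
Social Security (OASDI): only $131328.14 − $129478.78 = $1849.36 of this check is subject → $1849.36 × 0.06 = $110.96
Life insurance premium: $74.12
Total deductions = $227.91 + $158.88 + $198.46 + $246.73 + $2.53 + $110.96 + $74.12 = $1019.59
Net pay = $2532.29 − $1019.59 = $1512.70

$1512.70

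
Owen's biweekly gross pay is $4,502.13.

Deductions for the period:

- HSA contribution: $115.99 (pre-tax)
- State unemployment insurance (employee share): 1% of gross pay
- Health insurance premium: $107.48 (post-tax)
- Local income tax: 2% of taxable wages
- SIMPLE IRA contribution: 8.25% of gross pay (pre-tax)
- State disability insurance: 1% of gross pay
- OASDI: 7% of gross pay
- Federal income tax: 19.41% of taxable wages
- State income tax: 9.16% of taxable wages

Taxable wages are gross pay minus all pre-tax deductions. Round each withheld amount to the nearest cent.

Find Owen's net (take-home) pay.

$2,274.74

HSA contribution: $115.99
SIMPLE IRA contribution: $4,502.13 × 0.0825 = $371.43
Pre-tax total = $115.99 + $371.43 = $487.42
Taxable wages = $4,502.13 − $487.42 = $4,014.71
State income tax: $4,014.71 × 0.0916 = $367.75
Local income tax: $4,014.71 × 0.02 = $80.29
Federal income tax: $4,014.71 × 0.1941 = $779.26
State disability insurance: $4,502.13 × 0.01 = $45.02
State unemployment insurance (employee share): $4,502.13 × 0.01 = $45.02
OASDI: $4,502.13 × 0.07 = $315.15
Health insurance premium: $107.48
Total deductions = $115.99 + $371.43 + $367.75 + $80.29 + $779.26 + $45.02 + $45.02 + $315.15 + $107.48 = $2,227.39
Net pay = $4,502.13 − $2,227.39 = $2,274.74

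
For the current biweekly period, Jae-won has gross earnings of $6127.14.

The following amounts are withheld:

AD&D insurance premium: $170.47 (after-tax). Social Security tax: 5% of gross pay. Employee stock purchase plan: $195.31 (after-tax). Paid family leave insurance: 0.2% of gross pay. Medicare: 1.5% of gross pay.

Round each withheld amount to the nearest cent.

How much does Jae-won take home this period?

Social Security tax: $6127.14 × 0.05 = $306.36
Paid family leave insurance: $6127.14 × 0.002 = $12.25
Medicare: $6127.14 × 0.015 = $91.91
Employee stock purchase plan: $195.31
AD&D insurance premium: $170.47
Total deductions = $306.36 + $12.25 + $91.91 + $195.31 + $170.47 = $776.30
Net pay = $6127.14 − $776.30 = $5350.84

$5350.84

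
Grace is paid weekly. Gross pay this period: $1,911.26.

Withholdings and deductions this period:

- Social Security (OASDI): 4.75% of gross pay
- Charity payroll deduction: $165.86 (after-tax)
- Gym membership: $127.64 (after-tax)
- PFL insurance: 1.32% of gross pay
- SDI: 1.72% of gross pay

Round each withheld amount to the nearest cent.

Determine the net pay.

PFL insurance: $1,911.26 × 0.0132 = $25.23
Social Security (OASDI): $1,911.26 × 0.0475 = $90.78
SDI: $1,911.26 × 0.0172 = $32.87
Gym membership: $127.64
Charity payroll deduction: $165.86
Total deductions = $25.23 + $90.78 + $32.87 + $127.64 + $165.86 = $442.38
Net pay = $1,911.26 − $442.38 = $1,468.88

$1,468.88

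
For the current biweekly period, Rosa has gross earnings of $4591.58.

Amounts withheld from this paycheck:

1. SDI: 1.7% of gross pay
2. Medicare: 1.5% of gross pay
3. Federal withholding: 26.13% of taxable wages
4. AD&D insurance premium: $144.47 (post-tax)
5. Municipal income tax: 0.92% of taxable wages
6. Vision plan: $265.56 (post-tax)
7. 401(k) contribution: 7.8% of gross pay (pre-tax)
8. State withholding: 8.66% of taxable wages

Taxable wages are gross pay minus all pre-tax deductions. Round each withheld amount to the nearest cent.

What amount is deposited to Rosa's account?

401(k) contribution: $4591.58 × 0.078 = $358.14
Taxable wages = $4591.58 − $358.14 = $4233.44
State withholding: $4233.44 × 0.0866 = $366.62
Municipal income tax: $4233.44 × 0.0092 = $38.95
Federal withholding: $4233.44 × 0.2613 = $1106.20
Medicare: $4591.58 × 0.015 = $68.87
SDI: $4591.58 × 0.017 = $78.06
AD&D insurance premium: $144.47
Vision plan: $265.56
Total deductions = $358.14 + $366.62 + $38.95 + $1106.20 + $68.87 + $78.06 + $144.47 + $265.56 = $2426.87
Net pay = $4591.58 − $2426.87 = $2164.71

$2164.71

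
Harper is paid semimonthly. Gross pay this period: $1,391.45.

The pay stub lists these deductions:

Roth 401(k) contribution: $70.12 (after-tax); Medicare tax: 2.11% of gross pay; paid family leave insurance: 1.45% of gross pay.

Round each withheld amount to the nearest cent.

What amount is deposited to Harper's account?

$1,271.79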